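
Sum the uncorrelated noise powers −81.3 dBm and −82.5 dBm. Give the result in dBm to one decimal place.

−78.8 dBm

Convert to linear, add, convert back:
P₁ = 7.41×10⁻¹² W, P₂ = 5.62×10⁻¹² W
P_tot = 1.30×10⁻¹¹ W → 10 log₁₀(P_tot / 10⁻³) = −78.8 dBm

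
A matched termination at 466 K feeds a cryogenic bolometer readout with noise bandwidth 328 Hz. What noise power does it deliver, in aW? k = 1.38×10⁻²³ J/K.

P_n = kTB = 1.38×10⁻²³ × 466 × 3.28×10² = 2.11×10⁻¹⁸ W = 2.11 aW

2.11 aW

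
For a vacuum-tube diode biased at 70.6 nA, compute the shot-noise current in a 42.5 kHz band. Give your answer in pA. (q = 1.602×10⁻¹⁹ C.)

I_n = √(2qI·B)
2qI·B = 2 × 1.602×10⁻¹⁹ × 7.06×10⁻⁸ × 4.25×10⁴ = 9.61×10⁻²² A²
I_n = √(9.61×10⁻²²) = 3.10×10⁻¹¹ A = 31.0 pA

31.0 pA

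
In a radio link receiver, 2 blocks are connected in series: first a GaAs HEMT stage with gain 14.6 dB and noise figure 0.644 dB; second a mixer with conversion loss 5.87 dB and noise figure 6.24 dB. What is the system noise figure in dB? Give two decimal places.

Convert to linear (a loss of L dB is a gain of −L dB): F_i = 10^(NF_i/10), G_i = 10^(G_i,dB/10)
  Stage 1: F_1 = 10^(0.644/10) = 1.160, G_1 = 10^(14.6/10) = 28.84
  Stage 2: F_2 = 10^(6.24/10) = 4.207, G_2 = 10^(−5.87/10) = 0.2588
Friis cascade:
  F = 1.160 + (4.207 − 1)/28.84 = 1.271
NF = 10 log₁₀(1.271) = 1.04 dB

1.04 dB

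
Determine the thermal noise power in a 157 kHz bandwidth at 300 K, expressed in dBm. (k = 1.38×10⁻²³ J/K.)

−121.9 dBm

P_n = kTB = 1.38×10⁻²³ × 300 × 1.57×10⁵ = 6.50×10⁻¹⁶ W
In dBm: 10 log₁₀(6.50×10⁻¹⁶ / 10⁻³) = −121.9 dBm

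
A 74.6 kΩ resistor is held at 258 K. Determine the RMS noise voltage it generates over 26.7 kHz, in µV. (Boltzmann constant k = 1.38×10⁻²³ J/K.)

5.33 µV

V_n = √(4kTRB)
4kTRB = 4 × 1.38×10⁻²³ × 258 × 7.46×10⁴ × 2.67×10⁴ = 2.84×10⁻¹¹ V²
V_n = √(2.84×10⁻¹¹) = 5.33×10⁻⁶ V = 5.33 µV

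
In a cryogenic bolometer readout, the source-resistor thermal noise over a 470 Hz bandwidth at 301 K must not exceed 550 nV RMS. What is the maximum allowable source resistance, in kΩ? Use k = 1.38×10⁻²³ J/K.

38.7 kΩ

Johnson–Nyquist: V_n = √(4kTRB) ⇒ R = V_n² / (4kTB)
4kTB = 4 × 1.38×10⁻²³ × 301 × 4.70×10² = 7.81×10⁻¹⁸
R = (5.50×10⁻⁷)² / 7.81×10⁻¹⁸ = 3.87×10⁴ Ω = 38.7 kΩ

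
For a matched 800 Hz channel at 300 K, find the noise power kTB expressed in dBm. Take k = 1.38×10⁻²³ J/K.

P_n = kTB = 1.38×10⁻²³ × 300 × 8.00×10² = 3.31×10⁻¹⁸ W
In dBm: 10 log₁₀(3.31×10⁻¹⁸ / 10⁻³) = −144.8 dBm

−144.8 dBm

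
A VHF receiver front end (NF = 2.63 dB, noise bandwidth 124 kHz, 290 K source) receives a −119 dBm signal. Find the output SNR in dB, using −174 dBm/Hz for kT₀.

Noise floor: N = −174 + 10 log₁₀(B) + NF
10 log₁₀(1.24×10⁵) = 50.93 dB
N = −174 + 50.93 + 2.63 = −120.44 dBm
SNR = P_sig − N = −119 − (−120.44) = 1.44 dB → 1.4 dB

1.4 dB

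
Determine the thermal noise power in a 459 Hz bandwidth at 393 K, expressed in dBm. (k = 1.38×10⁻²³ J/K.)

P_n = kTB = 1.38×10⁻²³ × 393 × 4.59×10² = 2.49×10⁻¹⁸ W
In dBm: 10 log₁₀(2.49×10⁻¹⁸ / 10⁻³) = −146.0 dBm

−146.0 dBm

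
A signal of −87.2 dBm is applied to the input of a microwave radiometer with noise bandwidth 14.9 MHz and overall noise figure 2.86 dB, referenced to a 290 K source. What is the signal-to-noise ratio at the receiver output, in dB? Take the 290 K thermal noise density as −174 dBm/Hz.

Noise floor: N = −174 + 10 log₁₀(B) + NF
10 log₁₀(1.49×10⁷) = 71.73 dB
N = −174 + 71.73 + 2.86 = −99.41 dBm
SNR = P_sig − N = −87.2 − (−99.41) = 12.21 dB → 12.2 dB

12.2 dB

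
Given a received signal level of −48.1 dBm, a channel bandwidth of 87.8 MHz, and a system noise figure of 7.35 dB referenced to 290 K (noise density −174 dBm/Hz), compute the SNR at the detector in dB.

39.1 dB

Noise floor: N = −174 + 10 log₁₀(B) + NF
10 log₁₀(8.78×10⁷) = 79.43 dB
N = −174 + 79.43 + 7.35 = −87.22 dBm
SNR = P_sig − N = −48.1 − (−87.22) = 39.12 dB → 39.1 dB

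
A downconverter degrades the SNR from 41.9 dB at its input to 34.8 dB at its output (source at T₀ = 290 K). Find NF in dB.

NF (dB) = SNR_in(dB) − SNR_out(dB) when the source is at T₀
NF = 41.9 − 34.8 = 7.1 dB

7.1 dB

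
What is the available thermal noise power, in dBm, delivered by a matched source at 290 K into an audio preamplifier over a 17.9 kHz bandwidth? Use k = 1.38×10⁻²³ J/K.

−131.4 dBm

P_n = kTB = 1.38×10⁻²³ × 290 × 1.79×10⁴ = 7.16×10⁻¹⁷ W
In dBm: 10 log₁₀(7.16×10⁻¹⁷ / 10⁻³) = −131.4 dBm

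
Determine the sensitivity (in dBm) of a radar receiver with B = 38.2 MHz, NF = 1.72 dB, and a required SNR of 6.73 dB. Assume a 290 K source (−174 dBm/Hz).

Sensitivity = −174 + 10 log₁₀(B) + NF + SNR_min
= −174 + 75.82 + 1.72 + 6.73
= −89.73 dBm → −89.7 dBm

−89.7 dBm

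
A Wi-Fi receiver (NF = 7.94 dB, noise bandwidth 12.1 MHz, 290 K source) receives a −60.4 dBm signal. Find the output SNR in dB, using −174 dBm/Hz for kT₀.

Noise floor: N = −174 + 10 log₁₀(B) + NF
10 log₁₀(1.21×10⁷) = 70.83 dB
N = −174 + 70.83 + 7.94 = −95.23 dBm
SNR = P_sig − N = −60.4 − (−95.23) = 34.83 dB → 34.8 dB

34.8 dB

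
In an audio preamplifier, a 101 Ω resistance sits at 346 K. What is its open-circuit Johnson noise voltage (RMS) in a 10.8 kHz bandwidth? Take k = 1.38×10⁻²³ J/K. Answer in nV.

144 nV

V_n = √(4kTRB)
4kTRB = 4 × 1.38×10⁻²³ × 346 × 1.01×10² × 1.08×10⁴ = 2.08×10⁻¹⁴ V²
V_n = √(2.08×10⁻¹⁴) = 1.44×10⁻⁷ V = 144 nV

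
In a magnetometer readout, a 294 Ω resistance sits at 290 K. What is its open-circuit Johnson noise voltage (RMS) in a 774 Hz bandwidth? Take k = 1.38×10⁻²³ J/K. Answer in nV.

60.4 nV

V_n = √(4kTRB)
4kTRB = 4 × 1.38×10⁻²³ × 290 × 2.94×10² × 7.74×10² = 3.64×10⁻¹⁵ V²
V_n = √(3.64×10⁻¹⁵) = 6.04×10⁻⁸ V = 60.4 nV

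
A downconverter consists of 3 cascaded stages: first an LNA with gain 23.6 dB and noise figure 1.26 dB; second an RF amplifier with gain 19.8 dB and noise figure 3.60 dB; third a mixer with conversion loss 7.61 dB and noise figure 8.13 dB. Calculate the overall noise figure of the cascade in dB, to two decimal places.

1.28 dB

Convert to linear (a loss of L dB is a gain of −L dB): F_i = 10^(NF_i/10), G_i = 10^(G_i,dB/10)
  Stage 1: F_1 = 10^(1.26/10) = 1.337, G_1 = 10^(23.6/10) = 229.1
  Stage 2: F_2 = 10^(3.60/10) = 2.291, G_2 = 10^(19.8/10) = 95.50
  Stage 3: F_3 = 10^(8.13/10) = 6.501, G_3 = 10^(−7.61/10) = 0.1734
Friis cascade:
  F = 1.337 + (2.291 − 1)/229.1 + (6.501 − 1)/2.188×10⁴ = 1.342
NF = 10 log₁₀(1.342) = 1.28 dB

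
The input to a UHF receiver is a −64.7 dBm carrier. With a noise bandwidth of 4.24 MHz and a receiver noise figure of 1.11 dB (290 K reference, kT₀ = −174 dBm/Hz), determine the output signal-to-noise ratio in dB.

41.9 dB

Noise floor: N = −174 + 10 log₁₀(B) + NF
10 log₁₀(4.24×10⁶) = 66.27 dB
N = −174 + 66.27 + 1.11 = −106.62 dBm
SNR = P_sig − N = −64.7 − (−106.62) = 41.92 dB → 41.9 dB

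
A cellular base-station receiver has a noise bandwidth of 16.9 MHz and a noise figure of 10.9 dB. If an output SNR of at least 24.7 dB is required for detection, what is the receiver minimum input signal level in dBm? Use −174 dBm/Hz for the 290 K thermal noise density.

−66.1 dBm

Sensitivity = −174 + 10 log₁₀(B) + NF + SNR_min
= −174 + 72.28 + 10.9 + 24.7
= −66.12 dBm → −66.1 dBm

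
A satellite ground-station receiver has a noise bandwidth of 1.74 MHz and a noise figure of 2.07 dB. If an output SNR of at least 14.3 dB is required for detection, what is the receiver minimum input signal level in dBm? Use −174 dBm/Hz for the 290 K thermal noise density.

−95.2 dBm

Sensitivity = −174 + 10 log₁₀(B) + NF + SNR_min
= −174 + 62.41 + 2.07 + 14.3
= −95.22 dBm → −95.2 dBm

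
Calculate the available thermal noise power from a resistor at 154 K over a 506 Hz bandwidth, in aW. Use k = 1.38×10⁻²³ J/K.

P_n = kTB = 1.38×10⁻²³ × 154 × 5.06×10² = 1.08×10⁻¹⁸ W = 1.08 aW

1.08 aW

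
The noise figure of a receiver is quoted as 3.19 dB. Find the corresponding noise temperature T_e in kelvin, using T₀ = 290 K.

F = 10^(3.19/10) = 2.08449
T_e = (F − 1)·T₀ = (2.08449 − 1) × 290 = 315 K

315 K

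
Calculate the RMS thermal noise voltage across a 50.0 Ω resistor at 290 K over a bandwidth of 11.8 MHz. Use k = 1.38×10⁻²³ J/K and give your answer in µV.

V_n = √(4kTRB)
4kTRB = 4 × 1.38×10⁻²³ × 290 × 5.00×10¹ × 1.18×10⁷ = 9.44×10⁻¹² V²
V_n = √(9.44×10⁻¹²) = 3.07×10⁻⁶ V = 3.07 µV

3.07 µV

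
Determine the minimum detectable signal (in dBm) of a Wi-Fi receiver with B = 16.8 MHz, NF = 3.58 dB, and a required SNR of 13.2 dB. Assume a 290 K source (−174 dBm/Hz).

Sensitivity = −174 + 10 log₁₀(B) + NF + SNR_min
= −174 + 72.25 + 3.58 + 13.2
= −84.97 dBm → −85.0 dBm

−85.0 dBm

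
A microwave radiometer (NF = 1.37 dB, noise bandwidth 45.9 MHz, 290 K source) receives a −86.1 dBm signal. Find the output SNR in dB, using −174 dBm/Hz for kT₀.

Noise floor: N = −174 + 10 log₁₀(B) + NF
10 log₁₀(4.59×10⁷) = 76.62 dB
N = −174 + 76.62 + 1.37 = −96.01 dBm
SNR = P_sig − N = −86.1 − (−96.01) = 9.91 dB → 9.9 dB

9.9 dB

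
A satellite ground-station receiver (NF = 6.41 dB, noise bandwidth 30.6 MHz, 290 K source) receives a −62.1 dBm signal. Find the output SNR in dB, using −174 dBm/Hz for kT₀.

Noise floor: N = −174 + 10 log₁₀(B) + NF
10 log₁₀(3.06×10⁷) = 74.86 dB
N = −174 + 74.86 + 6.41 = −92.73 dBm
SNR = P_sig − N = −62.1 − (−92.73) = 30.63 dB → 30.6 dB

30.6 dB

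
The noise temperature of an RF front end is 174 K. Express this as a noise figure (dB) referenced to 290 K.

F = 1 + T_e/T₀ = 1 + 174/290 = 1.6
NF = 10 log₁₀(1.6) = 2.04 dB

2.04 dB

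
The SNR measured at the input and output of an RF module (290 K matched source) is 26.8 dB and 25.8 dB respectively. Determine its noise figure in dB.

NF (dB) = SNR_in(dB) − SNR_out(dB) when the source is at T₀
NF = 26.8 − 25.8 = 1.0 dB

1.0 dB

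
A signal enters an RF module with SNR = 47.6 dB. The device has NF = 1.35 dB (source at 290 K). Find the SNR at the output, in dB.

By definition F = SNR_in/SNR_out, so in dB: SNR_out = SNR_in − NF
SNR_out = 47.6 − 1.35 = 46.25 dB

46.25 dB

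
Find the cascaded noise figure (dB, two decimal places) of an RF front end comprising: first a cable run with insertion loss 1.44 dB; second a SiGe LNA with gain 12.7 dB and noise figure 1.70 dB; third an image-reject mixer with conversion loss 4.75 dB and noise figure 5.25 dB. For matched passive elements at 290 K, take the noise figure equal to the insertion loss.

3.50 dB

Convert to linear (a loss of L dB is a gain of −L dB): F_i = 10^(NF_i/10), G_i = 10^(G_i,dB/10)
  Stage 1: F_1 = 10^(1.44/10) = 1.393, G_1 = 10^(−1.44/10) = 0.7178
  Stage 2: F_2 = 10^(1.70/10) = 1.479, G_2 = 10^(12.7/10) = 18.62
  Stage 3: F_3 = 10^(5.25/10) = 3.350, G_3 = 10^(−4.75/10) = 0.3350
Friis cascade:
  F = 1.393 + (1.479 − 1)/0.7178 + (3.350 − 1)/13.37 = 2.236
NF = 10 log₁₀(2.236) = 3.50 dB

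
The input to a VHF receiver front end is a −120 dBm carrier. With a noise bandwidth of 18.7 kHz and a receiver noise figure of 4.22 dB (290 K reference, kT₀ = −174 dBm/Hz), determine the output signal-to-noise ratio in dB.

Noise floor: N = −174 + 10 log₁₀(B) + NF
10 log₁₀(1.87×10⁴) = 42.72 dB
N = −174 + 42.72 + 4.22 = −127.06 dBm
SNR = P_sig − N = −120 − (−127.06) = 7.06 dB → 7.1 dB

7.1 dB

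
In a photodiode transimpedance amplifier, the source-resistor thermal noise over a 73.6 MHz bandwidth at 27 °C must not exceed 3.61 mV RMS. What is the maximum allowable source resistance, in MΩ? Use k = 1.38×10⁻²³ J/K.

10.7 MΩ

T = 27 °C + 273.15 = 300.15 K
Johnson–Nyquist: V_n = √(4kTRB) ⇒ R = V_n² / (4kTB)
4kTB = 4 × 1.38×10⁻²³ × 300.15 × 7.36×10⁷ = 1.22×10⁻¹²
R = (3.61×10⁻³)² / 1.22×10⁻¹² = 1.07×10⁷ Ω = 10.7 MΩ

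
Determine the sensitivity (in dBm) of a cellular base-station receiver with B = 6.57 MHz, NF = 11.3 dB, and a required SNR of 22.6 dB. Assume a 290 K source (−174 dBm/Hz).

−71.9 dBm

Sensitivity = −174 + 10 log₁₀(B) + NF + SNR_min
= −174 + 68.18 + 11.3 + 22.6
= −71.92 dBm → −71.9 dBm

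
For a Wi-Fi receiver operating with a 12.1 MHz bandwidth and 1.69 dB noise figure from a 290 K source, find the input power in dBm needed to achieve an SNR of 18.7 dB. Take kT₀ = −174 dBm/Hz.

Sensitivity = −174 + 10 log₁₀(B) + NF + SNR_min
= −174 + 70.83 + 1.69 + 18.7
= −82.78 dBm → −82.8 dBm

−82.8 dBm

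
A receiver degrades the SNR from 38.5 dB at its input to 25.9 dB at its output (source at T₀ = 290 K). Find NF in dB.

12.6 dB

NF (dB) = SNR_in(dB) − SNR_out(dB) when the source is at T₀
NF = 38.5 − 25.9 = 12.6 dB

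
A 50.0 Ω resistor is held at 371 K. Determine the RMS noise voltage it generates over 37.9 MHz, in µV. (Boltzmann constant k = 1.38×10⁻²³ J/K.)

V_n = √(4kTRB)
4kTRB = 4 × 1.38×10⁻²³ × 371 × 5.00×10¹ × 3.79×10⁷ = 3.88×10⁻¹¹ V²
V_n = √(3.88×10⁻¹¹) = 6.23×10⁻⁶ V = 6.23 µV

6.23 µV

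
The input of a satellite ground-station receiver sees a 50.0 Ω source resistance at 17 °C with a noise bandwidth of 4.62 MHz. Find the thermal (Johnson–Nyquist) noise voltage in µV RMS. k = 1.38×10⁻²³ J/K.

1.92 µV

T = 17 °C + 273.15 = 290.15 K
V_n = √(4kTRB)
4kTRB = 4 × 1.38×10⁻²³ × 290.15 × 5.00×10¹ × 4.62×10⁶ = 3.70×10⁻¹² V²
V_n = √(3.70×10⁻¹²) = 1.92×10⁻⁶ V = 1.92 µV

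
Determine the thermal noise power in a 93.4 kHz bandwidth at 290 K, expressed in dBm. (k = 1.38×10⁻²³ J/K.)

−124.3 dBm

P_n = kTB = 1.38×10⁻²³ × 290 × 9.34×10⁴ = 3.74×10⁻¹⁶ W
In dBm: 10 log₁₀(3.74×10⁻¹⁶ / 10⁻³) = −124.3 dBm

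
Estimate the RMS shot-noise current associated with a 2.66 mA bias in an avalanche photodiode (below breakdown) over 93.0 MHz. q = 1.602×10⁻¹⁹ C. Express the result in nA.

I_n = √(2qI·B)
2qI·B = 2 × 1.602×10⁻¹⁹ × 2.66×10⁻³ × 9.30×10⁷ = 7.93×10⁻¹⁴ A²
I_n = √(7.93×10⁻¹⁴) = 2.82×10⁻⁷ A = 282 nA

282 nA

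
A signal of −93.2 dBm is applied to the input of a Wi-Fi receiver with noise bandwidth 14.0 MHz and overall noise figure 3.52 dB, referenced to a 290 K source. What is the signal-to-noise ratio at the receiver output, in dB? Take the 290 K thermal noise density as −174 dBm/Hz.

Noise floor: N = −174 + 10 log₁₀(B) + NF
10 log₁₀(1.40×10⁷) = 71.46 dB
N = −174 + 71.46 + 3.52 = −99.02 dBm
SNR = P_sig − N = −93.2 − (−99.02) = 5.82 dB → 5.8 dB

5.8 dB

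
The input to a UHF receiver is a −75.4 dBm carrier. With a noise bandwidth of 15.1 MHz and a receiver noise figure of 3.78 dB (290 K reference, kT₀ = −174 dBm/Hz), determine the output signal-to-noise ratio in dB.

23.0 dB

Noise floor: N = −174 + 10 log₁₀(B) + NF
10 log₁₀(1.51×10⁷) = 71.79 dB
N = −174 + 71.79 + 3.78 = −98.43 dBm
SNR = P_sig − N = −75.4 − (−98.43) = 23.03 dB → 23.0 dB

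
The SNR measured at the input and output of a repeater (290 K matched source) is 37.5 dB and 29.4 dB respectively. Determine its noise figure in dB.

8.1 dB

NF (dB) = SNR_in(dB) − SNR_out(dB) when the source is at T₀
NF = 37.5 − 29.4 = 8.1 dB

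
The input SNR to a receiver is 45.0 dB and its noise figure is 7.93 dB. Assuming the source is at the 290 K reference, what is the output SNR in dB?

37.07 dB

By definition F = SNR_in/SNR_out, so in dB: SNR_out = SNR_in − NF
SNR_out = 45.0 − 7.93 = 37.07 dB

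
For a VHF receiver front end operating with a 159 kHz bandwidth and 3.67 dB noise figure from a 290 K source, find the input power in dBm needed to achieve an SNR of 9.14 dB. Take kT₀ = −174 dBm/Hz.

Sensitivity = −174 + 10 log₁₀(B) + NF + SNR_min
= −174 + 52.01 + 3.67 + 9.14
= −109.18 dBm → −109.2 dBm

−109.2 dBm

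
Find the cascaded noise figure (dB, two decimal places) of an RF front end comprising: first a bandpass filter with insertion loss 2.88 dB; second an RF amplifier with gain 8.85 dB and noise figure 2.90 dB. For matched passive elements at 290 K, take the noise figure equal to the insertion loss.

Convert to linear (a loss of L dB is a gain of −L dB): F_i = 10^(NF_i/10), G_i = 10^(G_i,dB/10)
  Stage 1: F_1 = 10^(2.88/10) = 1.941, G_1 = 10^(−2.88/10) = 0.5152
  Stage 2: F_2 = 10^(2.90/10) = 1.950, G_2 = 10^(8.85/10) = 7.674
Friis cascade:
  F = 1.941 + (1.950 − 1)/0.5152 = 3.784
NF = 10 log₁₀(3.784) = 5.78 dB

5.78 dB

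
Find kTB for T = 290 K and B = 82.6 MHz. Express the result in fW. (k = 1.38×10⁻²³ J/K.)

P_n = kTB = 1.38×10⁻²³ × 290 × 8.26×10⁷ = 3.31×10⁻¹³ W = 331 fW

331 fW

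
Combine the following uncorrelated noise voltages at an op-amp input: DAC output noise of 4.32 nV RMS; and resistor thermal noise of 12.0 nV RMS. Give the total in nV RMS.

Uncorrelated sources add in power (mean-square): V_tot = √(ΣV_i²)
V_tot = √[(4.32×10⁻⁹)² + (1.20×10⁻⁸)²] = 1.28×10⁻⁸ V = 12.8 nV

12.8 nV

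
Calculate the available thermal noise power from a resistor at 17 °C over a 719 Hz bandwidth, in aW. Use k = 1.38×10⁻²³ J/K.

2.88 aW

T = 17 °C + 273.15 = 290.15 K
P_n = kTB = 1.38×10⁻²³ × 290.15 × 7.19×10² = 2.88×10⁻¹⁸ W = 2.88 aW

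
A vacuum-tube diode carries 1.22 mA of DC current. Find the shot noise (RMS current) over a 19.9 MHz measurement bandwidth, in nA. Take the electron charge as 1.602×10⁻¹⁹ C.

88.2 nA

I_n = √(2qI·B)
2qI·B = 2 × 1.602×10⁻¹⁹ × 1.22×10⁻³ × 1.99×10⁷ = 7.78×10⁻¹⁵ A²
I_n = √(7.78×10⁻¹⁵) = 8.82×10⁻⁸ A = 88.2 nA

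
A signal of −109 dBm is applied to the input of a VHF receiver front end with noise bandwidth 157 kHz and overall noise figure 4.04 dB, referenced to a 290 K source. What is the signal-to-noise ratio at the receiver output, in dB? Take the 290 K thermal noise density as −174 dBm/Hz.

Noise floor: N = −174 + 10 log₁₀(B) + NF
10 log₁₀(1.57×10⁵) = 51.96 dB
N = −174 + 51.96 + 4.04 = −118.00 dBm
SNR = P_sig − N = −109 − (−118.00) = 9.00 dB → 9.0 dB

9.0 dB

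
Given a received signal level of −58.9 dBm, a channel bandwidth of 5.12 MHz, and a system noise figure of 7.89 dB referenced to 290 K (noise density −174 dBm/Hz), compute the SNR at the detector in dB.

Noise floor: N = −174 + 10 log₁₀(B) + NF
10 log₁₀(5.12×10⁶) = 67.09 dB
N = −174 + 67.09 + 7.89 = −99.02 dBm
SNR = P_sig − N = −58.9 − (−99.02) = 40.12 dB → 40.1 dB

40.1 dB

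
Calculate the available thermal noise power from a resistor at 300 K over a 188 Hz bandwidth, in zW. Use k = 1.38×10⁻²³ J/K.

P_n = kTB = 1.38×10⁻²³ × 300 × 1.88×10² = 7.78×10⁻¹⁹ W = 778 zW

778 zW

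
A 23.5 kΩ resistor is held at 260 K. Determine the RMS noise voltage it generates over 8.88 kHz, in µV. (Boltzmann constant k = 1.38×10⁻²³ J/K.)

1.73 µV

V_n = √(4kTRB)
4kTRB = 4 × 1.38×10⁻²³ × 260 × 2.35×10⁴ × 8.88×10³ = 2.99×10⁻¹² V²
V_n = √(2.99×10⁻¹²) = 1.73×10⁻⁶ V = 1.73 µV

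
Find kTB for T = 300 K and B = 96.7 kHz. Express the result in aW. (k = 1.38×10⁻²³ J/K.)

P_n = kTB = 1.38×10⁻²³ × 300 × 9.67×10⁴ = 4.00×10⁻¹⁶ W = 400 aW

400 aW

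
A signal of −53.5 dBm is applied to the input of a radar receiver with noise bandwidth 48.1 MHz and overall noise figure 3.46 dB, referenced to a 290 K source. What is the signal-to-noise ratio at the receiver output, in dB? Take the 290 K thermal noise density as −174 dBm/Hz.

Noise floor: N = −174 + 10 log₁₀(B) + NF
10 log₁₀(4.81×10⁷) = 76.82 dB
N = −174 + 76.82 + 3.46 = −93.72 dBm
SNR = P_sig − N = −53.5 − (−93.72) = 40.22 dB → 40.2 dB

40.2 dB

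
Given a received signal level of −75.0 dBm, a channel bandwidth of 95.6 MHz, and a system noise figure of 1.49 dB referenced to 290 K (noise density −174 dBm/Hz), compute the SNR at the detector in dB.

Noise floor: N = −174 + 10 log₁₀(B) + NF
10 log₁₀(9.56×10⁷) = 79.8 dB
N = −174 + 79.8 + 1.49 = −92.71 dBm
SNR = P_sig − N = −75.0 − (−92.71) = 17.71 dB → 17.7 dB

17.7 dB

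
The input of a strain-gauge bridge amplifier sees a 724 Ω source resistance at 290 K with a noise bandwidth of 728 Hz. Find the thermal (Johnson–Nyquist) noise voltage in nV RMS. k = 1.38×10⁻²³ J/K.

V_n = √(4kTRB)
4kTRB = 4 × 1.38×10⁻²³ × 290 × 7.24×10² × 7.28×10² = 8.44×10⁻¹⁵ V²
V_n = √(8.44×10⁻¹⁵) = 9.19×10⁻⁸ V = 91.9 nV

91.9 nV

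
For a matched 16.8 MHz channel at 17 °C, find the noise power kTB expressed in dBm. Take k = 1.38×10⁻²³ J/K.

T = 17 °C + 273.15 = 290.15 K
P_n = kTB = 1.38×10⁻²³ × 290.15 × 1.68×10⁷ = 6.73×10⁻¹⁴ W
In dBm: 10 log₁₀(6.73×10⁻¹⁴ / 10⁻³) = −101.7 dBm

−101.7 dBm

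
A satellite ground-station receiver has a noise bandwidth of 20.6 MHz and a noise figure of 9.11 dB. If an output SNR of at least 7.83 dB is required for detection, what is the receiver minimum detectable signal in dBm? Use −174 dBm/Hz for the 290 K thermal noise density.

Sensitivity = −174 + 10 log₁₀(B) + NF + SNR_min
= −174 + 73.14 + 9.11 + 7.83
= −83.92 dBm → −83.9 dBm

−83.9 dBm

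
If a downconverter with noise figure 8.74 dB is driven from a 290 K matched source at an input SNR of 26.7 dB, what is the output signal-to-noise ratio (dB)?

17.96 dB

By definition F = SNR_in/SNR_out, so in dB: SNR_out = SNR_in − NF
SNR_out = 26.7 − 8.74 = 17.96 dB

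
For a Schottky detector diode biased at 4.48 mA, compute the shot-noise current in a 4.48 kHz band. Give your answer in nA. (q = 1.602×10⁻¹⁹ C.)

2.54 nA

I_n = √(2qI·B)
2qI·B = 2 × 1.602×10⁻¹⁹ × 4.48×10⁻³ × 4.48×10³ = 6.43×10⁻¹⁸ A²
I_n = √(6.43×10⁻¹⁸) = 2.54×10⁻⁹ A = 2.54 nA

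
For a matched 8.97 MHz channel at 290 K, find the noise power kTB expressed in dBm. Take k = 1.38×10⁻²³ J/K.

P_n = kTB = 1.38×10⁻²³ × 290 × 8.97×10⁶ = 3.59×10⁻¹⁴ W
In dBm: 10 log₁₀(3.59×10⁻¹⁴ / 10⁻³) = −104.4 dBm

−104.4 dBm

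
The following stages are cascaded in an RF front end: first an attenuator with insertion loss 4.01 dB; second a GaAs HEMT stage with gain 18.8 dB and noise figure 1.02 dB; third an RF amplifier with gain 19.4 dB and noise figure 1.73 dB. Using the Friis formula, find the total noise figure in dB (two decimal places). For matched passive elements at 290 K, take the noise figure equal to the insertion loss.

Convert to linear (a loss of L dB is a gain of −L dB): F_i = 10^(NF_i/10), G_i = 10^(G_i,dB/10)
  Stage 1: F_1 = 10^(4.01/10) = 2.518, G_1 = 10^(−4.01/10) = 0.3972
  Stage 2: F_2 = 10^(1.02/10) = 1.265, G_2 = 10^(18.8/10) = 75.86
  Stage 3: F_3 = 10^(1.73/10) = 1.489, G_3 = 10^(19.4/10) = 87.10
Friis cascade:
  F = 2.518 + (1.265 − 1)/0.3972 + (1.489 − 1)/30.13 = 3.200
NF = 10 log₁₀(3.200) = 5.05 dB

5.05 dB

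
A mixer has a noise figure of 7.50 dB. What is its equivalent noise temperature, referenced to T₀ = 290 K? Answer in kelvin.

F = 10^(7.50/10) = 5.62341
T_e = (F − 1)·T₀ = (5.62341 − 1) × 290 = 1341 K

1341 K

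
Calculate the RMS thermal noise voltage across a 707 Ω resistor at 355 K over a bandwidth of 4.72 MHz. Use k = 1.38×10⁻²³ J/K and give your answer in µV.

8.09 µV

V_n = √(4kTRB)
4kTRB = 4 × 1.38×10⁻²³ × 355 × 7.07×10² × 4.72×10⁶ = 6.54×10⁻¹¹ V²
V_n = √(6.54×10⁻¹¹) = 8.09×10⁻⁶ V = 8.09 µV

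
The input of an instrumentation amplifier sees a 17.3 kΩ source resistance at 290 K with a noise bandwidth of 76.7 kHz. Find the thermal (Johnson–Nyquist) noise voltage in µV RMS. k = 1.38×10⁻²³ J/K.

V_n = √(4kTRB)
4kTRB = 4 × 1.38×10⁻²³ × 290 × 1.73×10⁴ × 7.67×10⁴ = 2.12×10⁻¹¹ V²
V_n = √(2.12×10⁻¹¹) = 4.61×10⁻⁶ V = 4.61 µV

4.61 µV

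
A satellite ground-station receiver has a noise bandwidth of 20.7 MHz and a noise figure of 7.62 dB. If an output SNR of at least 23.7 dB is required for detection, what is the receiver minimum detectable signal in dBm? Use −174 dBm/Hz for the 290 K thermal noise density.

−69.5 dBm

Sensitivity = −174 + 10 log₁₀(B) + NF + SNR_min
= −174 + 73.16 + 7.62 + 23.7
= −69.52 dBm → −69.5 dBm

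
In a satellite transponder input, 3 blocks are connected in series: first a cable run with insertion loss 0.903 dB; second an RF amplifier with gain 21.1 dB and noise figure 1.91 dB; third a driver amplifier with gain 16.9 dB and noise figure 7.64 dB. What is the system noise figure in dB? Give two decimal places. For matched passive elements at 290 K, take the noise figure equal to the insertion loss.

Convert to linear (a loss of L dB is a gain of −L dB): F_i = 10^(NF_i/10), G_i = 10^(G_i,dB/10)
  Stage 1: F_1 = 10^(0.903/10) = 1.231, G_1 = 10^(−0.903/10) = 0.8123
  Stage 2: F_2 = 10^(1.91/10) = 1.552, G_2 = 10^(21.1/10) = 128.8
  Stage 3: F_3 = 10^(7.64/10) = 5.808, G_3 = 10^(16.9/10) = 48.98
Friis cascade:
  F = 1.231 + (1.552 − 1)/0.8123 + (5.808 − 1)/104.6 = 1.957
NF = 10 log₁₀(1.957) = 2.92 dB

2.92 dB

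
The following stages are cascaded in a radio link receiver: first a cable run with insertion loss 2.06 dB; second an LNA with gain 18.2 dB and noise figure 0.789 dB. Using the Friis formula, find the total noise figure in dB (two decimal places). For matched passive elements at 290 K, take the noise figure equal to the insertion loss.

2.85 dB

Convert to linear (a loss of L dB is a gain of −L dB): F_i = 10^(NF_i/10), G_i = 10^(G_i,dB/10)
  Stage 1: F_1 = 10^(2.06/10) = 1.607, G_1 = 10^(−2.06/10) = 0.6223
  Stage 2: F_2 = 10^(0.789/10) = 1.199, G_2 = 10^(18.2/10) = 66.07
Friis cascade:
  F = 1.607 + (1.199 − 1)/0.6223 = 1.927
NF = 10 log₁₀(1.927) = 2.85 dB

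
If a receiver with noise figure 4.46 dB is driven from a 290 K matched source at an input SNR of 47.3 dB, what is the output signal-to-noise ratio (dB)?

By definition F = SNR_in/SNR_out, so in dB: SNR_out = SNR_in − NF
SNR_out = 47.3 − 4.46 = 42.84 dB

42.84 dB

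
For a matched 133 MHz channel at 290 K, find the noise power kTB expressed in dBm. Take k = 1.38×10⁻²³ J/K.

P_n = kTB = 1.38×10⁻²³ × 290 × 1.33×10⁸ = 5.32×10⁻¹³ W
In dBm: 10 log₁₀(5.32×10⁻¹³ / 10⁻³) = −92.7 dBm

−92.7 dBm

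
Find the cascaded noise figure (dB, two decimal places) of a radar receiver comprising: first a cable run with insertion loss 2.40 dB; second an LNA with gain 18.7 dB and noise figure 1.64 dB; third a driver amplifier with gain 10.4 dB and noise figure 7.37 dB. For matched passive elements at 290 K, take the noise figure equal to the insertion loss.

Convert to linear (a loss of L dB is a gain of −L dB): F_i = 10^(NF_i/10), G_i = 10^(G_i,dB/10)
  Stage 1: F_1 = 10^(2.40/10) = 1.738, G_1 = 10^(−2.40/10) = 0.5754
  Stage 2: F_2 = 10^(1.64/10) = 1.459, G_2 = 10^(18.7/10) = 74.13
  Stage 3: F_3 = 10^(7.37/10) = 5.458, G_3 = 10^(10.4/10) = 10.96
Friis cascade:
  F = 1.738 + (1.459 − 1)/0.5754 + (5.458 − 1)/42.66 = 2.640
NF = 10 log₁₀(2.640) = 4.22 dB

4.22 dB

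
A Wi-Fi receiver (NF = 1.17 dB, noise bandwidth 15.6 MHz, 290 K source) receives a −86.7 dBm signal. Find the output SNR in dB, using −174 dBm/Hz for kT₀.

Noise floor: N = −174 + 10 log₁₀(B) + NF
10 log₁₀(1.56×10⁷) = 71.93 dB
N = −174 + 71.93 + 1.17 = −100.90 dBm
SNR = P_sig − N = −86.7 − (−100.90) = 14.20 dB → 14.2 dB

14.2 dB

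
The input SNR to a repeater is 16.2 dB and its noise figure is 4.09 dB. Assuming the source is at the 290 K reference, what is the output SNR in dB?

12.11 dB

By definition F = SNR_in/SNR_out, so in dB: SNR_out = SNR_in − NF
SNR_out = 16.2 − 4.09 = 12.11 dB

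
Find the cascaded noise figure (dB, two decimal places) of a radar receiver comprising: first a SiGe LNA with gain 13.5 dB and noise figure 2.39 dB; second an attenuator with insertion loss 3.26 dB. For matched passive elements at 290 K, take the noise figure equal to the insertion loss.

2.51 dB

Convert to linear (a loss of L dB is a gain of −L dB): F_i = 10^(NF_i/10), G_i = 10^(G_i,dB/10)
  Stage 1: F_1 = 10^(2.39/10) = 1.734, G_1 = 10^(13.5/10) = 22.39
  Stage 2: F_2 = 10^(3.26/10) = 2.118, G_2 = 10^(−3.26/10) = 0.4721
Friis cascade:
  F = 1.734 + (2.118 − 1)/22.39 = 1.784
NF = 10 log₁₀(1.784) = 2.51 dB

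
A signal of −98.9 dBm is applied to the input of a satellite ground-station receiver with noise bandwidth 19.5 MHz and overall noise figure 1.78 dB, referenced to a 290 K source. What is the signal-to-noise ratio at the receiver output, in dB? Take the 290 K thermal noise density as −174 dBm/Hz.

0.4 dB

Noise floor: N = −174 + 10 log₁₀(B) + NF
10 log₁₀(1.95×10⁷) = 72.9 dB
N = −174 + 72.9 + 1.78 = −99.32 dBm
SNR = P_sig − N = −98.9 − (−99.32) = 0.42 dB → 0.4 dB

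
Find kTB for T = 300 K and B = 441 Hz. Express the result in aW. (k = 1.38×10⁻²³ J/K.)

1.83 aW

P_n = kTB = 1.38×10⁻²³ × 300 × 4.41×10² = 1.83×10⁻¹⁸ W = 1.83 aW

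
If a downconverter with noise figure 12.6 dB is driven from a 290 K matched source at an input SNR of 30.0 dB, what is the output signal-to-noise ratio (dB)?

By definition F = SNR_in/SNR_out, so in dB: SNR_out = SNR_in − NF
SNR_out = 30.0 − 12.6 = 17.4 dB

17.4 dB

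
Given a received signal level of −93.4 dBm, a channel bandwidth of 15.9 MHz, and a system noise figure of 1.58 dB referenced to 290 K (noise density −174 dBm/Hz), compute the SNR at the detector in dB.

7.0 dB

Noise floor: N = −174 + 10 log₁₀(B) + NF
10 log₁₀(1.59×10⁷) = 72.01 dB
N = −174 + 72.01 + 1.58 = −100.41 dBm
SNR = P_sig − N = −93.4 − (−100.41) = 7.01 dB → 7.0 dB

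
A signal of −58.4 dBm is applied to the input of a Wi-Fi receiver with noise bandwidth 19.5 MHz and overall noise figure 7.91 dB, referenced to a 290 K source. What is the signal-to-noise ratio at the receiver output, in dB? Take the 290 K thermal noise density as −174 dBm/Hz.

Noise floor: N = −174 + 10 log₁₀(B) + NF
10 log₁₀(1.95×10⁷) = 72.9 dB
N = −174 + 72.9 + 7.91 = −93.19 dBm
SNR = P_sig − N = −58.4 − (−93.19) = 34.79 dB → 34.8 dB

34.8 dB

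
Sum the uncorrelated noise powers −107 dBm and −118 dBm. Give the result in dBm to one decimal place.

−106.7 dBm

Convert to linear, add, convert back:
P₁ = 2.00×10⁻¹⁴ W, P₂ = 1.58×10⁻¹⁵ W
P_tot = 2.15×10⁻¹⁴ W → 10 log₁₀(P_tot / 10⁻³) = −106.7 dBm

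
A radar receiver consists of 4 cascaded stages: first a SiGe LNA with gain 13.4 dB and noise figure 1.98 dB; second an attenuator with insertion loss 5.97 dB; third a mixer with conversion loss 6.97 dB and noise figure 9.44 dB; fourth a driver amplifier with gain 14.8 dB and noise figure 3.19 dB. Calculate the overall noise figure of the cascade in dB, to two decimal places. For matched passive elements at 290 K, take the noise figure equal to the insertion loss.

Convert to linear (a loss of L dB is a gain of −L dB): F_i = 10^(NF_i/10), G_i = 10^(G_i,dB/10)
  Stage 1: F_1 = 10^(1.98/10) = 1.578, G_1 = 10^(13.4/10) = 21.88
  Stage 2: F_2 = 10^(5.97/10) = 3.954, G_2 = 10^(−5.97/10) = 0.2529
  Stage 3: F_3 = 10^(9.44/10) = 8.790, G_3 = 10^(−6.97/10) = 0.2009
  Stage 4: F_4 = 10^(3.19/10) = 2.084, G_4 = 10^(14.8/10) = 30.20
Friis cascade:
  F = 1.578 + (3.954 − 1)/21.88 + (8.790 − 1)/5.534 + (2.084 − 1)/1.112 = 4.096
NF = 10 log₁₀(4.096) = 6.12 dB

6.12 dB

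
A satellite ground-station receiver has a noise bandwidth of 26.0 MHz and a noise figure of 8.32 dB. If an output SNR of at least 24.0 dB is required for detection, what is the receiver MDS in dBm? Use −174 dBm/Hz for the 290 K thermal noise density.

−67.5 dBm

Sensitivity = −174 + 10 log₁₀(B) + NF + SNR_min
= −174 + 74.15 + 8.32 + 24.0
= −67.53 dBm → −67.5 dBm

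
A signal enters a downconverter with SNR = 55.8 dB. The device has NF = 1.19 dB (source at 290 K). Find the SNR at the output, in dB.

By definition F = SNR_in/SNR_out, so in dB: SNR_out = SNR_in − NF
SNR_out = 55.8 − 1.19 = 54.61 dB

54.61 dB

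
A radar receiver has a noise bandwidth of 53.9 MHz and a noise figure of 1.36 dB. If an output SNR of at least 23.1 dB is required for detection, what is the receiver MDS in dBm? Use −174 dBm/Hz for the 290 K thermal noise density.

Sensitivity = −174 + 10 log₁₀(B) + NF + SNR_min
= −174 + 77.32 + 1.36 + 23.1
= −72.22 dBm → −72.2 dBm

−72.2 dBm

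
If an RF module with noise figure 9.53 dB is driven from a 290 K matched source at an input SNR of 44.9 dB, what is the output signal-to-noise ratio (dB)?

By definition F = SNR_in/SNR_out, so in dB: SNR_out = SNR_in − NF
SNR_out = 44.9 − 9.53 = 35.37 dB

35.37 dB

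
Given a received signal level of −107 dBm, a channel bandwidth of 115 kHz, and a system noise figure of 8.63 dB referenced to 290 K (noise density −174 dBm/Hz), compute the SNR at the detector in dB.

7.8 dB

Noise floor: N = −174 + 10 log₁₀(B) + NF
10 log₁₀(1.15×10⁵) = 50.61 dB
N = −174 + 50.61 + 8.63 = −114.76 dBm
SNR = P_sig − N = −107 − (−114.76) = 7.76 dB → 7.8 dB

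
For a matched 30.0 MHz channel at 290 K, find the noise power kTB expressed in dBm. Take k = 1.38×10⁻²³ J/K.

P_n = kTB = 1.38×10⁻²³ × 290 × 3.00×10⁷ = 1.20×10⁻¹³ W
In dBm: 10 log₁₀(1.20×10⁻¹³ / 10⁻³) = −99.2 dBm

−99.2 dBm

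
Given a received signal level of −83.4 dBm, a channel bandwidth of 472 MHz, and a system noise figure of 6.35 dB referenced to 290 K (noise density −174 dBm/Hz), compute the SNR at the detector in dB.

−2.5 dB

Noise floor: N = −174 + 10 log₁₀(B) + NF
10 log₁₀(4.72×10⁸) = 86.74 dB
N = −174 + 86.74 + 6.35 = −80.91 dBm
SNR = P_sig − N = −83.4 − (−80.91) = −2.49 dB → −2.5 dB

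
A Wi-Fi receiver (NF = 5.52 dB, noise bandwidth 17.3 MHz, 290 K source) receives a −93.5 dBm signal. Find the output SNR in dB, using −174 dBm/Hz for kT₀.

2.6 dB

Noise floor: N = −174 + 10 log₁₀(B) + NF
10 log₁₀(1.73×10⁷) = 72.38 dB
N = −174 + 72.38 + 5.52 = −96.10 dBm
SNR = P_sig − N = −93.5 − (−96.10) = 2.60 dB → 2.6 dB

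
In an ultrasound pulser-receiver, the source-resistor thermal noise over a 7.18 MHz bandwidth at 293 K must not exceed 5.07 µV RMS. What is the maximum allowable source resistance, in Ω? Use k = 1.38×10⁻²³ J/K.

Johnson–Nyquist: V_n = √(4kTRB) ⇒ R = V_n² / (4kTB)
4kTB = 4 × 1.38×10⁻²³ × 293 × 7.18×10⁶ = 1.16×10⁻¹³
R = (5.07×10⁻⁶)² / 1.16×10⁻¹³ = 2.21×10² Ω = 221 Ω

221 Ω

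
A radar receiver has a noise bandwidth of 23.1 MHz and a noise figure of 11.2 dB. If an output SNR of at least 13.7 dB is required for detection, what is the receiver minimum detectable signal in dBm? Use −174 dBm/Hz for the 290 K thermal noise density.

Sensitivity = −174 + 10 log₁₀(B) + NF + SNR_min
= −174 + 73.64 + 11.2 + 13.7
= −75.46 dBm → −75.5 dBm

−75.5 dBm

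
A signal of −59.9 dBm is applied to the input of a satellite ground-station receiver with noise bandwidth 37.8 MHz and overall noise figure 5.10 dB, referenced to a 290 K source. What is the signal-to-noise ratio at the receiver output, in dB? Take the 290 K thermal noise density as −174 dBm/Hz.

Noise floor: N = −174 + 10 log₁₀(B) + NF
10 log₁₀(3.78×10⁷) = 75.77 dB
N = −174 + 75.77 + 5.10 = −93.13 dBm
SNR = P_sig − N = −59.9 − (−93.13) = 33.23 dB → 33.2 dB

33.2 dB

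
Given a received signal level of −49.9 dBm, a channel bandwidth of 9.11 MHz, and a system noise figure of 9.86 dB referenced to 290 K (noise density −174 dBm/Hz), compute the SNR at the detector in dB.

44.6 dB

Noise floor: N = −174 + 10 log₁₀(B) + NF
10 log₁₀(9.11×10⁶) = 69.6 dB
N = −174 + 69.6 + 9.86 = −94.54 dBm
SNR = P_sig − N = −49.9 − (−94.54) = 44.64 dB → 44.6 dB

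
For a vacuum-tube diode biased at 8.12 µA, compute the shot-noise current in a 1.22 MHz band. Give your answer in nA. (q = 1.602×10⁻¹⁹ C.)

1.78 nA

I_n = √(2qI·B)
2qI·B = 2 × 1.602×10⁻¹⁹ × 8.12×10⁻⁶ × 1.22×10⁶ = 3.17×10⁻¹⁸ A²
I_n = √(3.17×10⁻¹⁸) = 1.78×10⁻⁹ A = 1.78 nA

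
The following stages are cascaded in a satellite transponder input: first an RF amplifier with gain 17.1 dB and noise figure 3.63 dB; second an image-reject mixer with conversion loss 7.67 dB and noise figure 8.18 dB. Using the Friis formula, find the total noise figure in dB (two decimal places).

Convert to linear (a loss of L dB is a gain of −L dB): F_i = 10^(NF_i/10), G_i = 10^(G_i,dB/10)
  Stage 1: F_1 = 10^(3.63/10) = 2.307, G_1 = 10^(17.1/10) = 51.29
  Stage 2: F_2 = 10^(8.18/10) = 6.577, G_2 = 10^(−7.67/10) = 0.1710
Friis cascade:
  F = 2.307 + (6.577 − 1)/51.29 = 2.415
NF = 10 log₁₀(2.415) = 3.83 dB

3.83 dB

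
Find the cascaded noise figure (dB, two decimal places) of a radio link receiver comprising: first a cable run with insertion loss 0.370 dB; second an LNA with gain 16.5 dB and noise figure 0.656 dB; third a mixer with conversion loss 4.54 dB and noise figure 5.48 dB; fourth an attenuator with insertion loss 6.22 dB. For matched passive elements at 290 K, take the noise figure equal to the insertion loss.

Convert to linear (a loss of L dB is a gain of −L dB): F_i = 10^(NF_i/10), G_i = 10^(G_i,dB/10)
  Stage 1: F_1 = 10^(0.370/10) = 1.089, G_1 = 10^(−0.370/10) = 0.9183
  Stage 2: F_2 = 10^(0.656/10) = 1.163, G_2 = 10^(16.5/10) = 44.67
  Stage 3: F_3 = 10^(5.48/10) = 3.532, G_3 = 10^(−4.54/10) = 0.3516
  Stage 4: F_4 = 10^(6.22/10) = 4.188, G_4 = 10^(−6.22/10) = 0.2388
Friis cascade:
  F = 1.089 + (1.163 − 1)/0.9183 + (3.532 − 1)/41.02 + (4.188 − 1)/14.42 = 1.549
NF = 10 log₁₀(1.549) = 1.90 dB

1.90 dB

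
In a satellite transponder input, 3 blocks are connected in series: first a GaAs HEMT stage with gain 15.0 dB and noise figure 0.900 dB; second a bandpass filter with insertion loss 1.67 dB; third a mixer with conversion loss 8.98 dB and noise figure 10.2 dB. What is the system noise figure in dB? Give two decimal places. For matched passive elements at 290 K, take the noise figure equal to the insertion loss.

2.27 dB

Convert to linear (a loss of L dB is a gain of −L dB): F_i = 10^(NF_i/10), G_i = 10^(G_i,dB/10)
  Stage 1: F_1 = 10^(0.900/10) = 1.230, G_1 = 10^(15.0/10) = 31.62
  Stage 2: F_2 = 10^(1.67/10) = 1.469, G_2 = 10^(−1.67/10) = 0.6808
  Stage 3: F_3 = 10^(10.2/10) = 10.47, G_3 = 10^(−8.98/10) = 0.1265
Friis cascade:
  F = 1.230 + (1.469 − 1)/31.62 + (10.47 − 1)/21.53 = 1.685
NF = 10 log₁₀(1.685) = 2.27 dB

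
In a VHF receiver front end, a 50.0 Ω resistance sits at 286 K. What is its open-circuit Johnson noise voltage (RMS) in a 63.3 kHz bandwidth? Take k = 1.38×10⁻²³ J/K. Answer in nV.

224 nV

V_n = √(4kTRB)
4kTRB = 4 × 1.38×10⁻²³ × 286 × 5.00×10¹ × 6.33×10⁴ = 5.00×10⁻¹⁴ V²
V_n = √(5.00×10⁻¹⁴) = 2.24×10⁻⁷ V = 224 nV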